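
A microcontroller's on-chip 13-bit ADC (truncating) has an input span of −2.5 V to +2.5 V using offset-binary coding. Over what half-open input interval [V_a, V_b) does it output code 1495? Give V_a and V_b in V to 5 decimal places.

LSB = 5/2^13 = 0.610 mV.
V_a = V_low + 1495·LSB = -1.58752 V; V_b = V_low + 1496·LSB = -1.58691 V.

[-1.58752 V, -1.58691 V)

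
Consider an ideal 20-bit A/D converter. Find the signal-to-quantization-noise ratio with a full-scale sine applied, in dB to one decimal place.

122.2 dB

SNR ≈ 6.02·N + 1.76 dB = 6.02·20 + 1.76 = 122.16 dB.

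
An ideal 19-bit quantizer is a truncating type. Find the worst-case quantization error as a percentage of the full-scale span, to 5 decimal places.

0.00019 %

Truncating → worst-case error = 1 LSB = V_FS/2^19, so 100/524288 = 0.000190735 % of full scale.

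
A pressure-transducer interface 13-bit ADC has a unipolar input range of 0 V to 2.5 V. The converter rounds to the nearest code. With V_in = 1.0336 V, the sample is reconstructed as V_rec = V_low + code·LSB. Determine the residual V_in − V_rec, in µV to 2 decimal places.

-30.37 µV

One LSB is 2.5 V / 8192 = 305.18 µV.
(V_in − V_low)/LSB = (1.0336 − 0)/0.000305176 = 3386.9005 → code 3387 (round).
Reconstructed: 1.0336304 V.
Difference: -3.03711e-05 V → -30.37 µV.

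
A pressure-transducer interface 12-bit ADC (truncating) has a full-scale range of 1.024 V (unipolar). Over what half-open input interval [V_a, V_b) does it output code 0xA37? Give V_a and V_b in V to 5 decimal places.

LSB = 1.024/2^12 = 250.00 µV.
Code 0xA37 = 2615 decimal.
V_a = V_low + 2615·LSB = 0.65375 V; V_b = V_low + 2616·LSB = 0.654 V.

[0.65375 V, 0.65400 V)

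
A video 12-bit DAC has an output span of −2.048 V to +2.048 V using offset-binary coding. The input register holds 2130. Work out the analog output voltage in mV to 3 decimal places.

LSB = 4.096 V / 2^12 = 1.000 mV.
V_out = (−2.048) + 2130 × 0.001 V = 0.082 V.
= 82.000 mV.

82.000 mV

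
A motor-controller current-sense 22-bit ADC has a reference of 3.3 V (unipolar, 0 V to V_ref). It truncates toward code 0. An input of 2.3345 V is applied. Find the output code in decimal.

code 2967152

LSB = 3.3 V / 4194304 = 0.79 µV.
(V_in − V_low)/LSB = (2.3345 − 0) / 7.86781e-07 = 2967152.330.
So the output code is 2967152.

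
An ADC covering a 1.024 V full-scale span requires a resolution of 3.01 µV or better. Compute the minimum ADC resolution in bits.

19 bits

Number of steps required ≥ 1.024 V / 3.01 µV = 340199.34.
Need 2^N ≥ 340199.34; 2^18 = 262144, 2^19 = 524288.
Minimum N = 19.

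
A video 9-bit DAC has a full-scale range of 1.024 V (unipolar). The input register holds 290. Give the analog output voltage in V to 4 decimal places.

0.5800 V

LSB = 1.024 V / 2^9 = 2.000 mV.
V_out = 0 + 290 × 0.002 V = 0.58 V.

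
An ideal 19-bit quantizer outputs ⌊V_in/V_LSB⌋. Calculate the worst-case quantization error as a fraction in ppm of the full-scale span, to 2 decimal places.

1.91 ppm

Truncating → worst-case error = 1 LSB = V_FS/2^19, so 1e+06/524288 = 1.90735 ppm of full scale.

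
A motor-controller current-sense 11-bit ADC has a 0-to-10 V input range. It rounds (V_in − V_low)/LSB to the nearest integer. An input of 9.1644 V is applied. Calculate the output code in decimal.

Full-scale span = 10 V; LSB = 10/2^11 = 4.883 mV.
(9.1644 − 0) / 0.00488281 = 1876.869 LSBs.
So the output code is 1877.

code 1877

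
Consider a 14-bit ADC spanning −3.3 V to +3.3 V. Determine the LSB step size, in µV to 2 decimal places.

402.83 µV

Full-scale span = 6.6 V.
LSB = 6.6 / 2^14 = 6.6 / 16384 = 0.000402832 V = 402.83 µV.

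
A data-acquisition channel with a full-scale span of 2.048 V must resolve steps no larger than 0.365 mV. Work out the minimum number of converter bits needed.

13 bits

Number of steps required ≥ 2.048 V / 0.365 mV = 5610.96.
Need 2^N ≥ 5610.96; 2^12 = 4096, 2^13 = 8192.
Minimum N = 13.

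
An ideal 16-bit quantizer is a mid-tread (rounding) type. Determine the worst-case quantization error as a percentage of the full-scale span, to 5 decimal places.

Rounding → worst-case error = ½ LSB = V_FS/2^17, so 100/131072 = 0.000762939 % of full scale.

0.00076 %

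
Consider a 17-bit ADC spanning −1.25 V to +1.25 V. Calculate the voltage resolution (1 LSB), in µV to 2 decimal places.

Full-scale span = 2.5 V.
LSB = 2.5 / 2^17 = 2.5 / 131072 = 1.90735e-05 V = 19.07 µV.

19.07 µV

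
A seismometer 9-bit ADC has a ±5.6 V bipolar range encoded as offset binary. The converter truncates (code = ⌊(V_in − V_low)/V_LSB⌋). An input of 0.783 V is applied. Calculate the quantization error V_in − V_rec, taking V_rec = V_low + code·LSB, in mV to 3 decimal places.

Step size: 11.2 V ÷ 2^9 = 21.875 mV.
Scaled input = 291.7943 LSBs, so code = 291.
Reconstructed: 0.765625 V.
Difference: 0.017375 V → 17.375 mV.

17.375 mV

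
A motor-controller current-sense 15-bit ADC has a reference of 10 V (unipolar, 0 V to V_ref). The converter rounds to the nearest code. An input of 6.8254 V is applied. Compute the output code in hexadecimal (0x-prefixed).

code 0x575D (decimal 22365)

With 32768 levels over 10 V, one step is 305.18 µV.
(V_in − V_low)/LSB = (6.8254 − 0) / 0.000305176 = 22365.471.
Round → code 22365.
In hexadecimal (0x-prefixed): 0x575D.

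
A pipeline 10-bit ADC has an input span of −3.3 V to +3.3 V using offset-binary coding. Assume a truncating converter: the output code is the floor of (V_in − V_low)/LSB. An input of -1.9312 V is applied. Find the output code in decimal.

Full-scale span = 6.6 V; LSB = 6.6/2^10 = 6.445 mV.
(-1.9312 − (−3.3)) / 0.00644531 = 212.371 LSBs.
So the output code is 212.

code 212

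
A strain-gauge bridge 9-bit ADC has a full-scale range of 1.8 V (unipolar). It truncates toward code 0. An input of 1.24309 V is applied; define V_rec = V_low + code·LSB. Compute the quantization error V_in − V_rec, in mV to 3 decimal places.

2.074 mV

One LSB is 1.8 V / 512 = 3.516 mV.
Scaled input = 353.5900 LSBs, so code = 353.
V_rec = 0 + 353·0.00351563 = 1.2410156 V.
V_in − V_rec = 0.00207437 V = 2.074 mV.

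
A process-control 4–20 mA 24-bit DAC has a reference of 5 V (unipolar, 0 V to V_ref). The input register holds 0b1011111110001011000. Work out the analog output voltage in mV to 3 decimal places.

LSB = 5 V / 2^24 = 0.30 µV.
Code 0b1011111110001011000 = 392280 decimal.
V_out = 0 + 392280 × 2.98023e-07 V = 0.116909 V.
= 116.909 mV.

116.909 mV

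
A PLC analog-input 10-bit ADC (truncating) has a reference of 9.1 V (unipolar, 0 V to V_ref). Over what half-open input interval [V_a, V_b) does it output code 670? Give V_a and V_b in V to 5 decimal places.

[5.95410 V, 5.96299 V)

LSB = 9.1/2^10 = 8.887 mV.
V_a = V_low + 670·LSB = 5.9541 V; V_b = V_low + 671·LSB = 5.96299 V.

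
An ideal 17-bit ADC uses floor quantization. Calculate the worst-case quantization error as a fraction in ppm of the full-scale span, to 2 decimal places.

7.63 ppm

Truncating → worst-case error = 1 LSB = V_FS/2^17, so 1e+06/131072 = 7.62939 ppm of full scale.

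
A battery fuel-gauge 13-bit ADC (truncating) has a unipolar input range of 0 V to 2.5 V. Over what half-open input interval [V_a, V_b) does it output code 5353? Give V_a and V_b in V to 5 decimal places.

[1.63361 V, 1.63391 V)

LSB = 2.5/2^13 = 305.18 µV.
V_a = V_low + 5353·LSB = 1.63361 V; V_b = V_low + 5354·LSB = 1.63391 V.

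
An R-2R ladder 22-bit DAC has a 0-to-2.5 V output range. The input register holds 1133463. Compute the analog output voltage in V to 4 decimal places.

LSB = 2.5 V / 2^22 = 0.60 µV.
V_out = 0 + 1133463 × 5.96046e-07 V = 0.675597 V.

0.6756 V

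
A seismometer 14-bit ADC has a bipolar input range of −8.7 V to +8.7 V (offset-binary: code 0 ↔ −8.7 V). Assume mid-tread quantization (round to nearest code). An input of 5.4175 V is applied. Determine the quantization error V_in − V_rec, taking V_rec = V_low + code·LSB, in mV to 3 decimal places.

0.178 mV

One LSB is 17.4 V / 16384 = 1.062 mV.
(5.4175 − (−8.7))/0.00106201 = 13293.1678; round gives code 13293.
V_rec = (−8.7) + 13293·0.00106201 = 5.4173218 V.
Difference: 0.000178223 V → 0.178 mV.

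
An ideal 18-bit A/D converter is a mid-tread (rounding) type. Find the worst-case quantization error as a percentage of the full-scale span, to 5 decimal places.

0.00019 %

Rounding → worst-case error = ½ LSB = V_FS/2^19, so 100/524288 = 0.000190735 % of full scale.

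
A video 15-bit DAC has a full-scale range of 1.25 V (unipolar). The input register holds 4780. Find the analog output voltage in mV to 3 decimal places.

LSB = 1.25 V / 2^15 = 38.15 µV.
V_out = 0 + 4780 × 3.8147e-05 V = 0.182343 V.
= 182.343 mV.

182.343 mV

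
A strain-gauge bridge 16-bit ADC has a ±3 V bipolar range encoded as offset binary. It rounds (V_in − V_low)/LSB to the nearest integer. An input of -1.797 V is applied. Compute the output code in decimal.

LSB = 6 V / 65536 = 91.55 µV.
Input sits at 13139.968 steps above V_low.
Round → code 13140.

code 13140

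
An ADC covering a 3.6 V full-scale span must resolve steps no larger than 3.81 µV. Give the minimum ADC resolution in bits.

20 bits

Number of steps required ≥ 3.6 V / 3.81 µV = 944881.89.
Need 2^N ≥ 944881.89; 2^19 = 524288, 2^20 = 1048576.
Minimum N = 20.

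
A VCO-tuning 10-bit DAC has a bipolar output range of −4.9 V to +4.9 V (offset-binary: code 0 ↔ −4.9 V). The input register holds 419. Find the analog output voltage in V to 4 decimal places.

-0.8900 V

LSB = 9.8 V / 2^10 = 9.570 mV.
V_out = (−4.9) + 419 × 0.00957031 V = -0.890039 V.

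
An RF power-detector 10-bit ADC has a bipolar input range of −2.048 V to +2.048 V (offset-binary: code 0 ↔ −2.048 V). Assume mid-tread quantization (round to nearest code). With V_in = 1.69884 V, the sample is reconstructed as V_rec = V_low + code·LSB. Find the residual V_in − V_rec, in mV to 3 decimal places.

-1.160 mV

LSB = 4.096/2^10 = 4.000 mV.
(1.69884 − (−2.048))/0.004 = 936.7100; round gives code 937.
V_rec = (−2.048) + 937·0.004 = 1.7 V.
Difference: -0.00116 V → -1.160 mV.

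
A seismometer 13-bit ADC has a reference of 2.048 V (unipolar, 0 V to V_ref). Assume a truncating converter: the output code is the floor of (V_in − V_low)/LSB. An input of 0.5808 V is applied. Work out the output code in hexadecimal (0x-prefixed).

code 0x913 (decimal 2323)

LSB = 2.048 V / 8192 = 250.00 µV.
(V_in − V_low)/LSB = (0.5808 − 0) / 0.00025 = 2323.200.
Floor → code 2323.
In hexadecimal (0x-prefixed): 0x913.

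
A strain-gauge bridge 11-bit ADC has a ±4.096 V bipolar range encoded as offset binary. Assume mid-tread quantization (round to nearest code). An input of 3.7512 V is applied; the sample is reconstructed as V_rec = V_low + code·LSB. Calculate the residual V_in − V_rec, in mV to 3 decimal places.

LSB = 8.192/2^11 = 4.000 mV.
(3.7512 − (−4.096))/0.004 = 1961.8000; round gives code 1962.
V_rec = (−4.096) + 1962·0.004 = 3.752 V.
Difference: -0.0008 V → -0.800 mV.

-0.800 mV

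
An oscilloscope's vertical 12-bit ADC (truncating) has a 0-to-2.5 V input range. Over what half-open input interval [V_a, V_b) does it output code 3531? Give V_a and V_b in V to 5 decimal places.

LSB = 2.5/2^12 = 0.610 mV.
V_a = V_low + 3531·LSB = 2.15515 V; V_b = V_low + 3532·LSB = 2.15576 V.

[2.15515 V, 2.15576 V)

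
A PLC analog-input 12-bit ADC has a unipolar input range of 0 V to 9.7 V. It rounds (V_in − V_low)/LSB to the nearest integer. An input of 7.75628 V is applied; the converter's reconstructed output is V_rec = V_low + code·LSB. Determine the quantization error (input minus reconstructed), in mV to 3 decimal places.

0.543 mV

Step size: 9.7 V ÷ 2^12 = 2.368 mV.
Scaled input = 3275.2292 LSBs, so code = 3275.
Reconstructed: 7.7557373 V.
V_in − V_rec = 0.000542695 V = 0.543 mV.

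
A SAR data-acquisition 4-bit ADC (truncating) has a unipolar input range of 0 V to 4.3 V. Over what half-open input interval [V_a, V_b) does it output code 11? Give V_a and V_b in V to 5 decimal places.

LSB = 4.3/2^4 = 268.750 mV.
V_a = V_low + 11·LSB = 2.95625 V; V_b = V_low + 12·LSB = 3.225 V.

[2.95625 V, 3.22500 V)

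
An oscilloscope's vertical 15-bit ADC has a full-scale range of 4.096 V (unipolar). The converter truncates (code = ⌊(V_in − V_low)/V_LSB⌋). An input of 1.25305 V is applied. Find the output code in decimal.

LSB = 4.096 V / 32768 = 125.00 µV.
(1.25305 − 0) / 0.000125 = 10024.400 LSBs.
⌊·⌋(10024.400) = 10024.

code 10024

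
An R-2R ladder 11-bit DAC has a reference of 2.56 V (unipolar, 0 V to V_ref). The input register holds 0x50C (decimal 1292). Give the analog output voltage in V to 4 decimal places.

1.6150 V

LSB = 2.56 V / 2^11 = 1.250 mV.
Code 0x50C = 1292 decimal.
V_out = 0 + 1292 × 0.00125 V = 1.615 V.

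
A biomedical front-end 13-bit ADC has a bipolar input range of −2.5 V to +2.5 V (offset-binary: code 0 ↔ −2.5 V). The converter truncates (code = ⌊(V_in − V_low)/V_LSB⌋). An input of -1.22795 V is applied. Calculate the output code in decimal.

code 2084

LSB = 5 V / 8192 = 0.610 mV.
(V_in − V_low)/LSB = (-1.22795 − (−2.5)) / 0.000610352 = 2084.127.
Floor → code 2084.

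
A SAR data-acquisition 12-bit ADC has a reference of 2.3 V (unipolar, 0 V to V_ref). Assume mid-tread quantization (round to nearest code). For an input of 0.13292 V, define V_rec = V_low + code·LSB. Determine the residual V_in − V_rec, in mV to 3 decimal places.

-0.161 mV

Step size: 2.3 V ÷ 2^12 = 0.562 mV.
(V_in − V_low)/LSB = (0.13292 − 0)/0.000561523 = 236.7132 → code 237 (round).
Reconstructed: 0.13308105 V.
Difference: -0.000161055 V → -0.161 mV.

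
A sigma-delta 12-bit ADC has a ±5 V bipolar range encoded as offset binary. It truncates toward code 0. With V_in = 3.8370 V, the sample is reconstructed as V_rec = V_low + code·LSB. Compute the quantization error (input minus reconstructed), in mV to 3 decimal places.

1.551 mV

LSB = 10/2^12 = 2.441 mV.
(V_in − V_low)/LSB = (3.8370 − (−5))/0.00244141 = 3619.6352 → code 3619 (floor).
V_rec = (−5) + 3619·0.00244141 = 3.8354492 V.
Error = 3.8370 − 3.8354492 = 0.00155078 V = 1.551 mV.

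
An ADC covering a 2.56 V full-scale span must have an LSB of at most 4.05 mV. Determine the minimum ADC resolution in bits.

10 bits

Number of steps required ≥ 2.56 V / 4.05 mV = 632.10.
Need 2^N ≥ 632.10; 2^9 = 512, 2^10 = 1024.
Minimum N = 10.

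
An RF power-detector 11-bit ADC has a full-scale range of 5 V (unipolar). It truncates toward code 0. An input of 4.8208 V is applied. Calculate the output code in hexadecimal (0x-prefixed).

code 0x7B6 (decimal 1974)

Full-scale span = 5 V; LSB = 5/2^11 = 2.441 mV.
(V_in − V_low)/LSB = (4.8208 − 0) / 0.00244141 = 1974.600.
So the output code is 1974.
In hexadecimal (0x-prefixed): 0x7B6.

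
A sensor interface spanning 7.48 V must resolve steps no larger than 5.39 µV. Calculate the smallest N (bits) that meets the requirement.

21 bits

Number of steps required ≥ 7.48 V / 5.39 µV = 1387755.10.
Need 2^N ≥ 1387755.10; 2^20 = 1048576, 2^21 = 2097152.
Minimum N = 21.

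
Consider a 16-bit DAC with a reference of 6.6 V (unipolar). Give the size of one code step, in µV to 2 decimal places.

Full-scale span = 6.6 V.
LSB = 6.6 / 2^16 = 6.6 / 65536 = 0.000100708 V = 100.71 µV.

100.71 µV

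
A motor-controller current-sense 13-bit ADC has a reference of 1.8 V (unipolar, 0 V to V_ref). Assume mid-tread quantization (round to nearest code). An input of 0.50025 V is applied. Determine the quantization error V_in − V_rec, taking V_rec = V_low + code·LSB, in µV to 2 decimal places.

-67.38 µV

Step size: 1.8 V ÷ 2^13 = 219.73 µV.
(V_in − V_low)/LSB = (0.50025 − 0)/0.000219727 = 2276.6933 → code 2277 (round).
V_rec = 0 + 2277·0.000219727 = 0.50031738 V.
Difference: -6.73828e-05 V → -67.38 µV.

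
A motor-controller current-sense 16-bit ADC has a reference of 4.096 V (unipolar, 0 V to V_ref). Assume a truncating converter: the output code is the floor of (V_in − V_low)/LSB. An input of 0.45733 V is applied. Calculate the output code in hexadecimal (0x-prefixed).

code 0x1C95 (decimal 7317)

Full-scale span = 4.096 V; LSB = 4.096/2^16 = 62.50 µV.
(V_in − V_low)/LSB = (0.45733 − 0) / 6.25e-05 = 7317.280.
Floor → code 7317.
In hexadecimal (0x-prefixed): 0x1C95.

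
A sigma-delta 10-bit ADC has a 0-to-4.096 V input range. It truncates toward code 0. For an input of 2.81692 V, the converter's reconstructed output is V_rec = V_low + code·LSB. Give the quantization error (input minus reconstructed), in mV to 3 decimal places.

One LSB is 4.096 V / 1024 = 4.000 mV.
(2.81692 − 0)/0.004 = 704.2300; ⌊·⌋ gives code 704.
Code 704 maps back to 0 + 704×0.004 V = 2.816 V.
V_in − V_rec = 0.00092 V = 0.920 mV.

0.920 mV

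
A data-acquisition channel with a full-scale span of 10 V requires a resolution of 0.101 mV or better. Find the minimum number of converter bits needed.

17 bits

Number of steps required ≥ 10 V / 0.101 mV = 99009.90.
Need 2^N ≥ 99009.90; 2^16 = 65536, 2^17 = 131072.
Minimum N = 17.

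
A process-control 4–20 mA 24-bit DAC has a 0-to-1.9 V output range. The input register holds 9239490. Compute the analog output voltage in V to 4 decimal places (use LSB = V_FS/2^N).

1.0464 V

LSB = 1.9 V / 2^24 = 0.11 µV.
V_out = 0 + 9239490 × 1.13249e-07 V = 1.04636 V.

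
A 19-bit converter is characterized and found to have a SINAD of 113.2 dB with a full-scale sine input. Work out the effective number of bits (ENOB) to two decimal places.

ENOB = (SINAD − 1.76) / 6.02 = (113.2 − 1.76)/6.02 = 18.512.

18.51 bits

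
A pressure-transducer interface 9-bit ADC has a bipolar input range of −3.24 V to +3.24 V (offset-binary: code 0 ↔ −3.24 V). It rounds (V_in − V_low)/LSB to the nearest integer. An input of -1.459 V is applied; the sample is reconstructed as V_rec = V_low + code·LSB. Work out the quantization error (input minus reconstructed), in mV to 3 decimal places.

-3.531 mV

One LSB is 6.48 V / 512 = 12.656 mV.
(-1.459 − (−3.24))/0.0126563 = 140.7210; round gives code 141.
Code 141 maps back to (−3.24) + 141×0.0126563 V = -1.4554688 V.
V_in − V_rec = -0.00353125 V = -3.531 mV.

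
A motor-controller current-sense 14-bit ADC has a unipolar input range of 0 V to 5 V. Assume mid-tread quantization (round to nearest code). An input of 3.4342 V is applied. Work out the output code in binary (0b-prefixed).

Full-scale span = 5 V; LSB = 5/2^14 = 305.18 µV.
(3.4342 − 0) / 0.000305176 = 11253.187 LSBs.
round(11253.187) = 11253.
In binary (0b-prefixed): 0b10101111110101.

code 0b10101111110101 (decimal 11253)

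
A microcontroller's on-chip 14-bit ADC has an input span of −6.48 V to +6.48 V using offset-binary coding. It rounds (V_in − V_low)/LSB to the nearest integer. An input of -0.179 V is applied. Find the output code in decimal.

code 7966

LSB = 12.96 V / 16384 = 0.791 mV.
(-0.179 − (−6.48)) / 0.000791016 = 7965.709 LSBs.
Round → code 7966.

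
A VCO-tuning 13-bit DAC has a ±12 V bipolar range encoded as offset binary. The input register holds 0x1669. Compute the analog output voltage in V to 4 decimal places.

LSB = 24 V / 2^13 = 2.930 mV.
Code 0x1669 = 5737 decimal.
V_out = (−12) + 5737 × 0.00292969 V = 4.80762 V.

4.8076 V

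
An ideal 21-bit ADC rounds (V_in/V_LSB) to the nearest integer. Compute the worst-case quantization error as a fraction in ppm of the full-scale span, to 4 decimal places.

Rounding → worst-case error = ½ LSB = V_FS/2^22, so 1e+06/4194304 = 0.238419 ppm of full scale.

0.2384 ppm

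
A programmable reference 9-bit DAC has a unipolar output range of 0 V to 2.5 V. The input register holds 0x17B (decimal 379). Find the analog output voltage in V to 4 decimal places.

LSB = 2.5 V / 2^9 = 4.883 mV.
Code 0x17B = 379 decimal.
V_out = 0 + 379 × 0.00488281 V = 1.85059 V.

1.8506 V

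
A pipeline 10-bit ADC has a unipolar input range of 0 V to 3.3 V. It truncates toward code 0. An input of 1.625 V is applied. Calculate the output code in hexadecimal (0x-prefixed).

Full-scale span = 3.3 V; LSB = 3.3/2^10 = 3.223 mV.
(V_in − V_low)/LSB = (1.625 − 0) / 0.00322266 = 504.242.
⌊·⌋(504.242) = 504.
In hexadecimal (0x-prefixed): 0x1F8.

code 0x1F8 (decimal 504)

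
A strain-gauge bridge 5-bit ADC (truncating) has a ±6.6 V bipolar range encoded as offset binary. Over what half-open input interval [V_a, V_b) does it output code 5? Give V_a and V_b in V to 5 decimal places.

LSB = 13.2/2^5 = 412.500 mV.
V_a = V_low + 5·LSB = -4.5375 V; V_b = V_low + 6·LSB = -4.125 V.

[-4.53750 V, -4.12500 V)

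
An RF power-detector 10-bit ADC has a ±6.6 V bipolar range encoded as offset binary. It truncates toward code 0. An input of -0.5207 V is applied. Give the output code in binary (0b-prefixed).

code 0b111010111 (decimal 471)

With 1024 levels over 13.2 V, one step is 12.891 mV.
(-0.5207 − (−6.6)) / 0.0128906 = 471.606 LSBs.
Floor → code 471.
In binary (0b-prefixed): 0b111010111.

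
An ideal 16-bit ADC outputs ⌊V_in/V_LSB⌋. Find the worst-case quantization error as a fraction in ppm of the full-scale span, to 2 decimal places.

15.26 ppm

Truncating → worst-case error = 1 LSB = V_FS/2^16, so 1e+06/65536 = 15.2588 ppm of full scale.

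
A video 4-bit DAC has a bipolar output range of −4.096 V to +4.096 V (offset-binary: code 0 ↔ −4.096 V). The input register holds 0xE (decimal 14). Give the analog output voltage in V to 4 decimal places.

LSB = 8.192 V / 2^4 = 0.5120 V.
Code 0xE = 14 decimal.
V_out = (−4.096) + 14 × 0.512 V = 3.072 V.

3.0720 V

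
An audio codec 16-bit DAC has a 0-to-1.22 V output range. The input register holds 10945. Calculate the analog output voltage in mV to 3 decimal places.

203.749 mV

LSB = 1.22 V / 2^16 = 18.62 µV.
V_out = 0 + 10945 × 1.86157e-05 V = 0.203749 V.
= 203.749 mV.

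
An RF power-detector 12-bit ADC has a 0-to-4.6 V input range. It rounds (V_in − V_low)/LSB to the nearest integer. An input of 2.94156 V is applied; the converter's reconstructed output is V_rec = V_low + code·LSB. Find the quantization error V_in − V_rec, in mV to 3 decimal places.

0.300 mV

One LSB is 4.6 V / 4096 = 1.123 mV.
(2.94156 − 0)/0.00112305 = 2619.2673; round gives code 2619.
Reconstructed: 2.9412598 V.
Difference: 0.000300234 V → 0.300 mV.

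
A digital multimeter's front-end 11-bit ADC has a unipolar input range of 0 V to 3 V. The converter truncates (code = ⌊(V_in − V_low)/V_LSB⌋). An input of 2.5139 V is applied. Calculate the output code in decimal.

code 1716

LSB = 3 V / 2048 = 1.465 mV.
(2.5139 − 0) / 0.00146484 = 1716.156 LSBs.
⌊·⌋(1716.156) = 1716.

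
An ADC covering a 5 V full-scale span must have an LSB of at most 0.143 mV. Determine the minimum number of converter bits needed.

Number of steps required ≥ 5 V / 0.143 mV = 34965.03.
Need 2^N ≥ 34965.03; 2^15 = 32768, 2^16 = 65536.
Minimum N = 16.

16 bits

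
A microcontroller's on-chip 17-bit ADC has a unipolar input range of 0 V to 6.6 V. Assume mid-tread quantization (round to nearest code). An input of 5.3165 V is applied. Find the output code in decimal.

code 105582

LSB = 6.6 V / 131072 = 50.35 µV.
(V_in − V_low)/LSB = (5.3165 − 0) / 5.0354e-05 = 105582.468.
Round → code 105582.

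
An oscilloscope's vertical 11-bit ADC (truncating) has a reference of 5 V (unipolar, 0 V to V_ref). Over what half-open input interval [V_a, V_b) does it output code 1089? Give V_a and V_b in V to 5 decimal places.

[2.65869 V, 2.66113 V)

LSB = 5/2^11 = 2.441 mV.
V_a = V_low + 1089·LSB = 2.65869 V; V_b = V_low + 1090·LSB = 2.66113 V.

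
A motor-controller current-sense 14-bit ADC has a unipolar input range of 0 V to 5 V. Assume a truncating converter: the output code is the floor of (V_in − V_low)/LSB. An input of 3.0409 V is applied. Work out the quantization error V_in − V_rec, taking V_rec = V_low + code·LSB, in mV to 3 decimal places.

LSB = 5/2^14 = 305.18 µV.
(V_in − V_low)/LSB = (3.0409 − 0)/0.000305176 = 9964.4211 → code 9964 (floor).
Reconstructed: 3.0407715 V.
V_in − V_rec = 0.000128516 V = 0.129 mV.

0.129 mV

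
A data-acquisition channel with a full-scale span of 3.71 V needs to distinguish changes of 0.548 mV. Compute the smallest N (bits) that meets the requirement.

Number of steps required ≥ 3.71 V / 0.548 mV = 6770.07.
Need 2^N ≥ 6770.07; 2^12 = 4096, 2^13 = 8192.
Minimum N = 13.

13 bits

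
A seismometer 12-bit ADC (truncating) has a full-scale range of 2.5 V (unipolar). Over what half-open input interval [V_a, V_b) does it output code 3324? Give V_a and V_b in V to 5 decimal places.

LSB = 2.5/2^12 = 0.610 mV.
V_a = V_low + 3324·LSB = 2.02881 V; V_b = V_low + 3325·LSB = 2.02942 V.

[2.02881 V, 2.02942 V)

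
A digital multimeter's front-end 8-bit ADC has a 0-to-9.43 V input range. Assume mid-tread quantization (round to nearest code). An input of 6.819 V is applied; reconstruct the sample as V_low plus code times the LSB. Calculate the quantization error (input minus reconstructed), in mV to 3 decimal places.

4.352 mV

Step size: 9.43 V ÷ 2^8 = 36.836 mV.
(V_in − V_low)/LSB = (6.819 − 0)/0.0368359 = 185.1181 → code 185 (round).
Reconstructed: 6.8146484 V.
Error = 6.819 − 6.8146484 = 0.00435156 V = 4.352 mV.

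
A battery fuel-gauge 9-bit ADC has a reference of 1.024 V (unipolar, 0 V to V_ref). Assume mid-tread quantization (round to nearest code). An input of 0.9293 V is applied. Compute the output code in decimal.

LSB = 1.024 V / 512 = 2.000 mV.
Input sits at 464.650 steps above V_low.
round(464.650) = 465.

code 465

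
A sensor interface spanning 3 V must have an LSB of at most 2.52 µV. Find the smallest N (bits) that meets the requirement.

Number of steps required ≥ 3 V / 2.52 µV = 1190476.19.
Need 2^N ≥ 1190476.19; 2^20 = 1048576, 2^21 = 2097152.
Minimum N = 21.

21 bits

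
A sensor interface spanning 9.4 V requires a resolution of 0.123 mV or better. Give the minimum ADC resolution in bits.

Number of steps required ≥ 9.4 V / 0.123 mV = 76422.76.
Need 2^N ≥ 76422.76; 2^16 = 65536, 2^17 = 131072.
Minimum N = 17.

17 bits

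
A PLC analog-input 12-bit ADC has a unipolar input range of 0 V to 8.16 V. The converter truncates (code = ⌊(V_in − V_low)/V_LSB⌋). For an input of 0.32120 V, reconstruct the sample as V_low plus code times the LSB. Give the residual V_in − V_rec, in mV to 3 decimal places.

0.458 mV

LSB = 8.16/2^12 = 1.992 mV.
(0.32120 − 0)/0.00199219 = 161.2298; ⌊·⌋ gives code 161.
Reconstructed: 0.32074219 V.
Error = 0.32120 − 0.32074219 = 0.000457812 V = 0.458 mV.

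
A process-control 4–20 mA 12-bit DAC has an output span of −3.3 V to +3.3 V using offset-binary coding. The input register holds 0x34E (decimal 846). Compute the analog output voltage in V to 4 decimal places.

LSB = 6.6 V / 2^12 = 1.611 mV.
Code 0x34E = 846 decimal.
V_out = (−3.3) + 846 × 0.00161133 V = -1.93682 V.

-1.9368 V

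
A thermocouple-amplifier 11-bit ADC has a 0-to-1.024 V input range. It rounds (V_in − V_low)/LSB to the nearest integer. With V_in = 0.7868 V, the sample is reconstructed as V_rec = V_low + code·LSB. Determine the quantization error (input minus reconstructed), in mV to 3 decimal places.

-0.200 mV

One LSB is 1.024 V / 2048 = 0.500 mV.
(V_in − V_low)/LSB = (0.7868 − 0)/0.0005 = 1573.6000 → code 1574 (round).
V_rec = 0 + 1574·0.0005 = 0.787 V.
Difference: -0.0002 V → -0.200 mV.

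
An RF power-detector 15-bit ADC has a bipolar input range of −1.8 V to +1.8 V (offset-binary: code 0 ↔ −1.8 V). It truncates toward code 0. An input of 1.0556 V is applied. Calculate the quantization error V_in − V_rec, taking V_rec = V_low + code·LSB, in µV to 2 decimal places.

33.59 µV

LSB = 3.6/2^15 = 109.86 µV.
(V_in − V_low)/LSB = (1.0556 − (−1.8))/0.000109863 = 25992.3058 → code 25992 (floor).
V_rec = (−1.8) + 25992·0.000109863 = 1.0555664 V.
V_in − V_rec = 3.35938e-05 V = 33.59 µV.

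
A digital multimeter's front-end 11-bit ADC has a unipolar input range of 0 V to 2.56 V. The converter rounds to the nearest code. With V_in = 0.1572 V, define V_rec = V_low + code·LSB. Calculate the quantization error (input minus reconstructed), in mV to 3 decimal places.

Step size: 2.56 V ÷ 2^11 = 1.250 mV.
(V_in − V_low)/LSB = (0.1572 − 0)/0.00125 = 125.7600 → code 126 (round).
Reconstructed: 0.1575 V.
Error = 0.1572 − 0.1575 = -0.0003 V = -0.300 mV.

-0.300 mV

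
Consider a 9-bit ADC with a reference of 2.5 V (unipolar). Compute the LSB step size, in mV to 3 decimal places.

Full-scale span = 2.5 V.
LSB = 2.5 / 2^9 = 2.5 / 512 = 0.00488281 V = 4.883 mV.

4.883 mV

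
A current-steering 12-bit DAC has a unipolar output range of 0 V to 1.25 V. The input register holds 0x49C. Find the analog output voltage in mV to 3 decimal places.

360.107 mV

LSB = 1.25 V / 2^12 = 305.18 µV.
Code 0x49C = 1180 decimal.
V_out = 0 + 1180 × 0.000305176 V = 0.360107 V.
= 360.107 mV.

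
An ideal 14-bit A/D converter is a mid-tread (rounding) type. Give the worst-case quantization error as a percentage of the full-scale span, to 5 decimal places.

0.00305 %

Rounding → worst-case error = ½ LSB = V_FS/2^15, so 100/32768 = 0.00305176 % of full scale.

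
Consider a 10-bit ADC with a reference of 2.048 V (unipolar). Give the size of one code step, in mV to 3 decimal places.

Full-scale span = 2.048 V.
LSB = 2.048 / 2^10 = 2.048 / 1024 = 0.002 V = 2.000 mV.

2.000 mV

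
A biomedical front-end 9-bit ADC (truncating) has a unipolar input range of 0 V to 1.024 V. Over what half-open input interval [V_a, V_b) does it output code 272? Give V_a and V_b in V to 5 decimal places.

LSB = 1.024/2^9 = 2.000 mV.
V_a = V_low + 272·LSB = 0.544 V; V_b = V_low + 273·LSB = 0.546 V.

[0.54400 V, 0.54600 V)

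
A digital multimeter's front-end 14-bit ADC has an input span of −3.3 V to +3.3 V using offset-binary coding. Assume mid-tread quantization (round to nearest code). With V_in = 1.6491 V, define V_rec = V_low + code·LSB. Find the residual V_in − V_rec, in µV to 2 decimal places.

Step size: 6.6 V ÷ 2^14 = 402.83 µV.
(V_in − V_low)/LSB = (1.6491 − (−3.3))/0.000402832 = 12285.7658 → code 12286 (round).
V_rec = (−3.3) + 12286·0.000402832 = 1.6491943 V.
Error = 1.6491 − 1.6491943 = -9.43359e-05 V = -94.34 µV.

-94.34 µV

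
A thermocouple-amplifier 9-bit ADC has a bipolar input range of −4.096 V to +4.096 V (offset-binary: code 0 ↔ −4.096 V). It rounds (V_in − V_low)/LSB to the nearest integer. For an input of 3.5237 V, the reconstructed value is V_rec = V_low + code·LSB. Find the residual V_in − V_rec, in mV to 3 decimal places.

3.700 mV

LSB = 8.192/2^9 = 16.000 mV.
(V_in − V_low)/LSB = (3.5237 − (−4.096))/0.016 = 476.2312 → code 476 (round).
Reconstructed: 3.52 V.
Difference: 0.0037 V → 3.700 mV.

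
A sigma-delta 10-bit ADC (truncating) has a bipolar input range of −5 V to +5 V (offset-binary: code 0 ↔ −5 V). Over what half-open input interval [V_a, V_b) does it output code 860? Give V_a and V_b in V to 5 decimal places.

LSB = 10/2^10 = 9.766 mV.
V_a = V_low + 860·LSB = 3.39844 V; V_b = V_low + 861·LSB = 3.4082 V.

[3.39844 V, 3.40820 V)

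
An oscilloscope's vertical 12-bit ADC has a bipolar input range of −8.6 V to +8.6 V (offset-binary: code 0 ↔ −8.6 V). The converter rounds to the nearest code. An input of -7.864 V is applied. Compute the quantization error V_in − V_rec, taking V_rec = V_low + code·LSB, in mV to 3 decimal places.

1.137 mV

LSB = 17.2/2^12 = 4.199 mV.
Scaled input = 175.2707 LSBs, so code = 175.
V_rec = (−8.6) + 175·0.00419922 = -7.8651367 V.
Error = -7.864 − (−7.8651367) = 0.00113672 V = 1.137 mV.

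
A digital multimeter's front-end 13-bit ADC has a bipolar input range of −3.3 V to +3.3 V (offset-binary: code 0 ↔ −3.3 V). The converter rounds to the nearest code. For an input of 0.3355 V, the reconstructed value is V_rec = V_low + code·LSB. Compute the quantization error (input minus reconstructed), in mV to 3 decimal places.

0.344 mV

One LSB is 6.6 V / 8192 = 0.806 mV.
(V_in − V_low)/LSB = (0.3355 − (−3.3))/0.000805664 = 4512.4267 → code 4512 (round).
V_rec = (−3.3) + 4512·0.000805664 = 0.33515625 V.
Error = 0.3355 − 0.33515625 = 0.00034375 V = 0.344 mV.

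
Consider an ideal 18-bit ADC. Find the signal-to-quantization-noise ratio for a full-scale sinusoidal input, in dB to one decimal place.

SNR ≈ 6.02·N + 1.76 dB = 6.02·18 + 1.76 = 110.12 dB.

110.1 dB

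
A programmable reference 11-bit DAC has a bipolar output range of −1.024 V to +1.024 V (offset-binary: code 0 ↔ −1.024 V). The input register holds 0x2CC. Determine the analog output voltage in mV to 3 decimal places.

-308.000 mV

LSB = 2.048 V / 2^11 = 1.000 mV.
Code 0x2CC = 716 decimal.
V_out = (−1.024) + 716 × 0.001 V = -0.308 V.
= -308.000 mV.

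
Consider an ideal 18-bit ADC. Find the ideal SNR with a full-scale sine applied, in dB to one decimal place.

110.1 dB

SNR ≈ 6.02·N + 1.76 dB = 6.02·18 + 1.76 = 110.12 dB.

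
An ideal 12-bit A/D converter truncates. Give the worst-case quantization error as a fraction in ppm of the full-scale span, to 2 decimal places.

Truncating → worst-case error = 1 LSB = V_FS/2^12, so 1e+06/4096 = 244.141 ppm of full scale.

244.14 ppm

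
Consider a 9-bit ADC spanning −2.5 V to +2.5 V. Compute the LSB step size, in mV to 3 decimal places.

Full-scale span = 5 V.
LSB = 5 / 2^9 = 5 / 512 = 0.00976562 V = 9.766 mV.

9.766 mV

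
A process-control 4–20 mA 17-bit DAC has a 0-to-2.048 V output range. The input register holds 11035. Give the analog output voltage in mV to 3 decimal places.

LSB = 2.048 V / 2^17 = 15.62 µV.
V_out = 0 + 11035 × 1.5625e-05 V = 0.172422 V.
= 172.422 mV.

172.422 mV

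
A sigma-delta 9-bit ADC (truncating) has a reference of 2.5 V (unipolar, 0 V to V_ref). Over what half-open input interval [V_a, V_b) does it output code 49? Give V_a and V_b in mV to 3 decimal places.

LSB = 2.5/2^9 = 4.883 mV.
V_a = V_low + 49·LSB = 0.239258 V; V_b = V_low + 50·LSB = 0.244141 V.

[239.258 mV, 244.141 mV)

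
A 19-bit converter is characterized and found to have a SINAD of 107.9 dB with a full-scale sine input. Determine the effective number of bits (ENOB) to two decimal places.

17.63 bits

ENOB = (SINAD − 1.76) / 6.02 = (107.9 − 1.76)/6.02 = 17.631.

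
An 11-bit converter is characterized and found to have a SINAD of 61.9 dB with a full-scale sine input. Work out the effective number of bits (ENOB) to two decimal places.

9.99 bits

ENOB = (SINAD − 1.76) / 6.02 = (61.9 − 1.76)/6.02 = 9.990.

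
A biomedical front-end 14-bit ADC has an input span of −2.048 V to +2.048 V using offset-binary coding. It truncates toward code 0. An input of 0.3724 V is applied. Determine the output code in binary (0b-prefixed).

code 0b10010111010001 (decimal 9681)

With 16384 levels over 4.096 V, one step is 250.00 µV.
(V_in − V_low)/LSB = (0.3724 − (−2.048)) / 0.00025 = 9681.600.
⌊·⌋(9681.600) = 9681.
In binary (0b-prefixed): 0b10010111010001.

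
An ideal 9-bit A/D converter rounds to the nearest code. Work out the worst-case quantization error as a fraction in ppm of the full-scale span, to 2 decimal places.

Rounding → worst-case error = ½ LSB = V_FS/2^10, so 1e+06/1024 = 976.562 ppm of full scale.

976.56 ppm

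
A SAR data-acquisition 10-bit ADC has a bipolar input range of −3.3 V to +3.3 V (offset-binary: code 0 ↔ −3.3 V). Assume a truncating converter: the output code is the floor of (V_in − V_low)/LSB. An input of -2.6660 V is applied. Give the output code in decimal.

code 98

With 1024 levels over 6.6 V, one step is 6.445 mV.
Input sits at 98.366 steps above V_low.
So the output code is 98.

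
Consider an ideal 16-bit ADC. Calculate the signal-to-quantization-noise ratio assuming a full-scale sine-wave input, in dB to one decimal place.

98.1 dB

SNR ≈ 6.02·N + 1.76 dB = 6.02·16 + 1.76 = 98.08 dB.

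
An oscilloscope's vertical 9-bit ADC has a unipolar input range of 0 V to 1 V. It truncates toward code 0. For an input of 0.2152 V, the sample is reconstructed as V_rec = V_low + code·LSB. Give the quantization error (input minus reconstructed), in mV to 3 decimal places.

0.356 mV

One LSB is 1 V / 512 = 1.953 mV.
Scaled input = 110.1824 LSBs, so code = 110.
Reconstructed: 0.21484375 V.
Error = 0.2152 − 0.21484375 = 0.00035625 V = 0.356 mV.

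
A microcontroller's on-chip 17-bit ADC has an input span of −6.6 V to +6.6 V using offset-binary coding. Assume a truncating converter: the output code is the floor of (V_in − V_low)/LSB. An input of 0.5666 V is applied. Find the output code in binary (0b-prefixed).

code 0b10001010111111010 (decimal 71162)

LSB = 13.2 V / 131072 = 100.71 µV.
(V_in − V_low)/LSB = (0.5666 − (−6.6)) / 0.000100708 = 71162.166.
So the output code is 71162.
In binary (0b-prefixed): 0b10001010111111010.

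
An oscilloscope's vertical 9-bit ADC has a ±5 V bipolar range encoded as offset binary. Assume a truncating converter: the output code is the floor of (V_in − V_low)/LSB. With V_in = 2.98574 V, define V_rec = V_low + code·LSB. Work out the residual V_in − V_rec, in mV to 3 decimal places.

16.990 mV

Step size: 10 V ÷ 2^9 = 19.531 mV.
Scaled input = 408.8699 LSBs, so code = 408.
Code 408 maps back to (−5) + 408×0.0195312 V = 2.96875 V.
Error = 2.98574 − 2.96875 = 0.01699 V = 16.990 mV.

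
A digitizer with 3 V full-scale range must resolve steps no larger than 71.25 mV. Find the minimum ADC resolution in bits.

6 bits

Number of steps required ≥ 3 V / 71.25 mV = 42.11.
Need 2^N ≥ 42.11; 2^5 = 32, 2^6 = 64.
Minimum N = 6.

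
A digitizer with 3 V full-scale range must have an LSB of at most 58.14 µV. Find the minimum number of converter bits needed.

Number of steps required ≥ 3 V / 58.14 µV = 51599.59.
Need 2^N ≥ 51599.59; 2^15 = 32768, 2^16 = 65536.
Minimum N = 16.

16 bits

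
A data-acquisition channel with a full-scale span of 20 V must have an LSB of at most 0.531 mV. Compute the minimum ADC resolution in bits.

Number of steps required ≥ 20 V / 0.531 mV = 37664.78.
Need 2^N ≥ 37664.78; 2^15 = 32768, 2^16 = 65536.
Minimum N = 16.

16 bits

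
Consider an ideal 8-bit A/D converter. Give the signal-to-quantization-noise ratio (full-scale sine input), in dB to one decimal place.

SNR ≈ 6.02·N + 1.76 dB = 6.02·8 + 1.76 = 49.92 dB.

49.9 dB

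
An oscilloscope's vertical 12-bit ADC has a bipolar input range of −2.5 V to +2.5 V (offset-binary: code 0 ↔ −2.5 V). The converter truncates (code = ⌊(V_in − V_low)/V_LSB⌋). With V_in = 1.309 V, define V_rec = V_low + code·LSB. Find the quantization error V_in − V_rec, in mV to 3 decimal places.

One LSB is 5 V / 4096 = 1.221 mV.
(1.309 − (−2.5))/0.0012207 = 3120.3328; ⌊·⌋ gives code 3120.
Code 3120 maps back to (−2.5) + 3120×0.0012207 V = 1.3085938 V.
V_in − V_rec = 0.00040625 V = 0.406 mV.

0.406 mV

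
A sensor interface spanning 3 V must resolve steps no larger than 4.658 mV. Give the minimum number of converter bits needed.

Number of steps required ≥ 3 V / 4.658 mV = 644.05.
Need 2^N ≥ 644.05; 2^9 = 512, 2^10 = 1024.
Minimum N = 10.

10 bits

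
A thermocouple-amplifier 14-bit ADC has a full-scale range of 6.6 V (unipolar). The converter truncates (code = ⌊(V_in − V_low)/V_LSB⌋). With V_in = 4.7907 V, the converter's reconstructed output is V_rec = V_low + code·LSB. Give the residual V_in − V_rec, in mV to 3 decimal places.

LSB = 6.6/2^14 = 402.83 µV.
Scaled input = 11892.5498 LSBs, so code = 11892.
Code 11892 maps back to 0 + 11892×0.000402832 V = 4.7904785 V.
V_in − V_rec = 0.000221484 V = 0.221 mV.

0.221 mV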